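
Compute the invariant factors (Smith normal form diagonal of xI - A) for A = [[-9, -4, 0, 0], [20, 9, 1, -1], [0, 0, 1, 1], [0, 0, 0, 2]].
The Jordan structure of A has elementary divisors (x + 1), (x - 1)^2, (x - 2). Arranging the block sizes at each eigenvalue in decreasing order and taking row products gives the invariant factors.

Invariant factors (smallest first, each dividing the next): (x - 2)(x - 1)^2(x + 1).

Check: the last factor (x - 2)(x - 1)^2(x + 1) is the minimal polynomial, and the product (x - 2)(x - 1)^2(x + 1) is the characteristic polynomial.

(x - 2)(x - 1)^2(x + 1)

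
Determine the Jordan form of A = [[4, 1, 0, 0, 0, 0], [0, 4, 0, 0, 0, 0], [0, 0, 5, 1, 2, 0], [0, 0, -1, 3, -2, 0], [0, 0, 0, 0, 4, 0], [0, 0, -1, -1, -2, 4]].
The characteristic polynomial is det(xI - A) = (x - 4)^6, so the eigenvalues are 4 (algebraic multiplicity 6).

For λ = 4: rank(A - 4I) = 2, rank((A - 4I)^2) = 0. The eigenspace has dimension 6 - 2 = 4, so there are 4 Jordan blocks; the rank sequence gives block sizes [2, 2, 1, 1].

Assembling the blocks gives the Jordan form J above.

J = [[4, 1, 0, 0, 0, 0], [0, 4, 0, 0, 0, 0], [0, 0, 4, 1, 0, 0], [0, 0, 0, 4, 0, 0], [0, 0, 0, 0, 4, 0], [0, 0, 0, 0, 0, 4]]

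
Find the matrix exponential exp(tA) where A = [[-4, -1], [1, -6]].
A has Jordan form J = [[-5, 1], [0, -5]] with A = PJP^{-1}, so e^{tA} = P e^{tJ} P^{-1}.

For a Jordan block J_k(λ), e^{tJ_k(λ)} = e^{λt} · (I + tN + t^2 N^2/2! + ... + t^{k-1} N^{k-1}/(k-1)!) where N is the nilpotent superdiagonal part.

Assembling the blocks and conjugating back gives the entries of e^{tA} as shown above.

e^{tA} = [[(t + 1)*e^{-5*t}, -t*e^{-5*t}], [t*e^{-5*t}, (1 - t)*e^{-5*t}]]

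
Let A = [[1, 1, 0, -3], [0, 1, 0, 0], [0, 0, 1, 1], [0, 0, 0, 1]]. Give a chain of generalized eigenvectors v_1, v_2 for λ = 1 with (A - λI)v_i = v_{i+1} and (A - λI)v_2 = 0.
v_1 = [[0, 1, -2, 0]]^T, v_2 = [[1, 0, 0, 0]]^T

We seek v_1 ∈ ker((A - I)^2) \ ker(A - I), then set v_{i+1} = (A - I) v_i.

One such chain is v_1 = [[0, 1, -2, 0]]^T, v_2 = [[1, 0, 0, 0]]^T. Check: (A - I) v_2 = [[0, 0, 0, 0]]^T = 0.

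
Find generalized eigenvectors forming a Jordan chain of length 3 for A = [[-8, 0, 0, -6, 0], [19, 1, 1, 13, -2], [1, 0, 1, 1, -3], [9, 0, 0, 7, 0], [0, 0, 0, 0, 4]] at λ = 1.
We seek v_1 ∈ ker((A - I)^3) \ ker((A - I)^2), then set v_{i+1} = (A - I) v_i.

One such chain is v_1 = [[-2, 4, 0, 3, 0]]^T, v_2 = [[0, 1, 1, 0, 0]]^T, v_3 = [[0, 1, 0, 0, 0]]^T. Check: (A - I) v_3 = [[0, 0, 0, 0, 0]]^T = 0.

v_1 = [[-2, 4, 0, 3, 0]]^T, v_2 = [[0, 1, 1, 0, 0]]^T, v_3 = [[0, 1, 0, 0, 0]]^T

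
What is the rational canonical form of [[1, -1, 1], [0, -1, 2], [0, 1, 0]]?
The invariant factors of A (the non-unit diagonal entries of the Smith normal form of xI - A over ℚ[x]) are x - 1, (x - 1)(x + 2), each dividing the next. The characteristic polynomial is their product, (x - 1)^2(x + 2).

The rational canonical form is the block-diagonal matrix of companion matrices C(f_i):
R = [[1, 0, 0], [0, 0, 2], [0, 1, -1]].

R = [[1, 0, 0], [0, 0, 2], [0, 1, -1]]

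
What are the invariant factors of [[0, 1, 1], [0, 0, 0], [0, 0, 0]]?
x, x^2

The Jordan structure of A has elementary divisors x^2, x. Arranging the block sizes at each eigenvalue in decreasing order and taking row products gives the invariant factors.

Invariant factors (smallest first, each dividing the next): x, x^2.

Check: the last factor x^2 is the minimal polynomial, and the product x^3 is the characteristic polynomial.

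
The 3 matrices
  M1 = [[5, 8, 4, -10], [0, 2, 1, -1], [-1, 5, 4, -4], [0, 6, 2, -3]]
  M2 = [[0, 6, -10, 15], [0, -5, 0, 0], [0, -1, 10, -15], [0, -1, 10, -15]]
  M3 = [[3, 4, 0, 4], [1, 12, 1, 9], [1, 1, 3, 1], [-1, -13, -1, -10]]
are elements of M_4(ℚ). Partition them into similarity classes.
Characteristic polynomials: χ_{M1} = (x - 3)^3(x + 1), χ_{M2} = x^2(x + 5)^2, χ_{M3} = (x - 3)^3(x + 1).

{M1, M3}: invariant factors (x - 3)^3(x + 1).

{M2}: invariant factors x, x(x + 5)^2.

Matrices are similar if and only if their invariant-factor lists agree; the partition into similarity classes is {M1, M3}, {M2}.

2 classes: {M1, M3}, {M2}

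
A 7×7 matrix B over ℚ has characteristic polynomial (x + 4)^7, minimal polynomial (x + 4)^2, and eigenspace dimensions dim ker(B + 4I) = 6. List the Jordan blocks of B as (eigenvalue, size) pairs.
λ = -4: algebraic multiplicity 7 (exponent in χ_B), largest block size 2 (exponent in m_B), 6 blocks (geometric multiplicity). These force block sizes [2, 1, 1, 1, 1, 1].

Jordan blocks: (-4, 2), (-4, 1), (-4, 1), (-4, 1), (-4, 1), (-4, 1)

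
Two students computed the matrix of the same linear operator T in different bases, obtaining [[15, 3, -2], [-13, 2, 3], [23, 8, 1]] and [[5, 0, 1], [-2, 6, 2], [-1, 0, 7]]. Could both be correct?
No.

Both have characteristic polynomial (x - 6)^3, but the minimal polynomial of A is (x - 6)^3 while the minimal polynomial of B is (x - 6)^2. The minimal polynomial is a similarity invariant, so A and B are not similar.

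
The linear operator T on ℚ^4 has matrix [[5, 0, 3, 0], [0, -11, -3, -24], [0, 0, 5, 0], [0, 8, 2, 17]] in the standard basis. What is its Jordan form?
The characteristic polynomial is det(xI - A) = (x - 5)^3(x - 1), so the eigenvalues are 1 (algebraic multiplicity 1), 5 (algebraic multiplicity 3).

For λ = 1: algebraic multiplicity 1 gives one 1×1 block.

For λ = 5: rank(A - 5I) = 2, rank((A - 5I)^2) = 1. The eigenspace has dimension 4 - 2 = 2, so there are 2 Jordan blocks; the rank sequence gives block sizes [2, 1].

Assembling the blocks gives the Jordan form J above.

J = [[1, 0, 0, 0], [0, 5, 1, 0], [0, 0, 5, 0], [0, 0, 0, 5]]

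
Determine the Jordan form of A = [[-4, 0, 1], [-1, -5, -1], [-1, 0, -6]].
J = [[-5, 1, 0], [0, -5, 0], [0, 0, -5]]

The characteristic polynomial is det(xI - A) = (x + 5)^3, so the eigenvalues are -5 (algebraic multiplicity 3).

For λ = -5: rank(A + 5I) = 1, rank((A + 5I)^2) = 0. The eigenspace has dimension 3 - 1 = 2, so there are 2 Jordan blocks; the rank sequence gives block sizes [2, 1].

Assembling the blocks gives the Jordan form J above.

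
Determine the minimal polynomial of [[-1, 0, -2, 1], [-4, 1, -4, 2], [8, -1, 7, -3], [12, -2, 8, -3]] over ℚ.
The characteristic polynomial factors as (x - 1)^4. The minimal polynomial is ∏(x - λ)^{k_λ} where k_λ is the size of the largest Jordan block at λ.

For λ = 1: rank(A - I) = 2, and the largest Jordan block has size 2 (the smallest k with rank((A - I)^k) = rank((A - I)^(k+1))).

So m_A(x) = (x - 1)^2.

m_A(x) = (x - 1)^2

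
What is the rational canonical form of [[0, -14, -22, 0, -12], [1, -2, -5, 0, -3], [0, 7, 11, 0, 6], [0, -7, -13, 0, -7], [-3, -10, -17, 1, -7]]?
R = [[0, 0, 0, 0, 0], [1, 0, 0, 0, -9], [0, 1, 0, 0, 6], [0, 0, 1, 0, -7], [0, 0, 0, 1, 2]]

The invariant factors of A (the non-unit diagonal entries of the Smith normal form of xI - A over ℚ[x]) are x(x^2 - x + 3)^2, each dividing the next. The characteristic polynomial is their product, x(x^2 - x + 3)^2.

The rational canonical form is the block-diagonal matrix of companion matrices C(f_i):
R = [[0, 0, 0, 0, 0], [1, 0, 0, 0, -9], [0, 1, 0, 0, 6], [0, 0, 1, 0, -7], [0, 0, 0, 1, 2]].

Note the characteristic polynomial does not split into linear factors over ℚ, so A has no Jordan form over ℚ; the rational canonical form exists over any field.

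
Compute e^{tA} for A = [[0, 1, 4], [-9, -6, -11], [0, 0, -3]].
A has Jordan form J = [[-3, 1, 0], [0, -3, 1], [0, 0, -3]] with A = PJP^{-1}, so e^{tA} = P e^{tJ} P^{-1}.

For a Jordan block J_k(λ), e^{tJ_k(λ)} = e^{λt} · (I + tN + t^2 N^2/2! + ... + t^{k-1} N^{k-1}/(k-1)!) where N is the nilpotent superdiagonal part.

Assembling the blocks and conjugating back gives the entries of e^{tA} as shown above.

e^{tA} = [[(3*t + 1)*e^{-3*t}, t*e^{-3*t}, t*(t + 8)*e^{-3*t}/2], [-9*t*e^{-3*t}, (1 - 3*t)*e^{-3*t}, t*(-3*t - 22)*e^{-3*t}/2], [0, 0, e^{-3*t}]]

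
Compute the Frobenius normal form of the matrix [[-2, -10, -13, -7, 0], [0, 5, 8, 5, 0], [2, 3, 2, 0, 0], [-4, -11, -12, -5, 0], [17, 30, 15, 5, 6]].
R = [[0, 0, 0, 0, 0], [1, 0, 0, 0, 0], [0, 1, 0, 0, 0], [0, 0, 1, 0, 0], [0, 0, 0, 1, 6]]

The invariant factors of A (the non-unit diagonal entries of the Smith normal form of xI - A over ℚ[x]) are x^4(x - 6), each dividing the next. The characteristic polynomial is their product, x^4(x - 6).

The rational canonical form is the block-diagonal matrix of companion matrices C(f_i):
R = [[0, 0, 0, 0, 0], [1, 0, 0, 0, 0], [0, 1, 0, 0, 0], [0, 0, 1, 0, 0], [0, 0, 0, 1, 6]].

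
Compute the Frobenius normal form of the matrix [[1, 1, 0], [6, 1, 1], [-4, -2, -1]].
R = [[0, 0, 3], [1, 0, 5], [0, 1, 1]]

The invariant factors of A (the non-unit diagonal entries of the Smith normal form of xI - A over ℚ[x]) are (x - 3)(x + 1)^2, each dividing the next. The characteristic polynomial is their product, (x - 3)(x + 1)^2.

The rational canonical form is the block-diagonal matrix of companion matrices C(f_i):
R = [[0, 0, 3], [1, 0, 5], [0, 1, 1]].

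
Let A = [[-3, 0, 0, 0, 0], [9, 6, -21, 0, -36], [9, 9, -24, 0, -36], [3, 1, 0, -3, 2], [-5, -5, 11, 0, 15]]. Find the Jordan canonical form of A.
J = [[-3, 1, 0, 0, 0], [0, -3, 1, 0, 0], [0, 0, -3, 0, 0], [0, 0, 0, -3, 0], [0, 0, 0, 0, 3]]

The characteristic polynomial is det(xI - A) = (x - 3)(x + 3)^4, so the eigenvalues are -3 (algebraic multiplicity 4), 3 (algebraic multiplicity 1).

For λ = -3: rank(A + 3I) = 3, rank((A + 3I)^2) = 2, rank((A + 3I)^3) = 1. The eigenspace has dimension 5 - 3 = 2, so there are 2 Jordan blocks; the rank sequence gives block sizes [3, 1].

For λ = 3: algebraic multiplicity 1 gives one 1×1 block.

Assembling the blocks gives the Jordan form J above.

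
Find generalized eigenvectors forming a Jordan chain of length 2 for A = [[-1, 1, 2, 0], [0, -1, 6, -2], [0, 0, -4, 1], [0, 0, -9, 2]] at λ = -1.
v_1 = [[0, 1, 0, 0]]^T, v_2 = [[1, 0, 0, 0]]^T

We seek v_1 ∈ ker((A + I)^2) \ ker(A + I), then set v_{i+1} = (A + I) v_i.

One such chain is v_1 = [[0, 1, 0, 0]]^T, v_2 = [[1, 0, 0, 0]]^T. Check: (A + I) v_2 = [[0, 0, 0, 0]]^T = 0.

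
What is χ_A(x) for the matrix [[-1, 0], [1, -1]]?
χ_A(x) = (x + 1)^2

xI - A = [[x + 1, 0], [-1, x + 1]].

Expanding det(xI - A) along the first row:
det(xI - A) = + (x + 1)·det([[x + 1]]) - (0)·det([[-1]]).

Evaluating gives χ_A(x) = x^2 + 2x + 1 = (x + 1)^2.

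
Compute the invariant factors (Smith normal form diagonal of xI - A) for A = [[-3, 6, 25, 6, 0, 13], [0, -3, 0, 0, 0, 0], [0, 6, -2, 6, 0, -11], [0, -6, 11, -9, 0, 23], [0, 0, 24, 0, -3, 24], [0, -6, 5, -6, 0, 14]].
x + 3, x + 3, x + 3, (x - 3)^2(x + 3)

The Jordan structure of A has elementary divisors (x + 3), (x + 3), (x + 3), (x + 3), (x - 3)^2. Arranging the block sizes at each eigenvalue in decreasing order and taking row products gives the invariant factors.

Invariant factors (smallest first, each dividing the next): x + 3, x + 3, x + 3, (x - 3)^2(x + 3).

Check: the last factor (x - 3)^2(x + 3) is the minimal polynomial, and the product (x - 3)^2(x + 3)^4 is the characteristic polynomial.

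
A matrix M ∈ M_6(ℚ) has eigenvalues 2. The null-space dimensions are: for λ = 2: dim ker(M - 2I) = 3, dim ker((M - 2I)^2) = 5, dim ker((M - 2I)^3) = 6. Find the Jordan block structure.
Jordan blocks: (2, 3), (2, 2), (2, 1)

λ = 2: successive nullity increments [3, 2, 1] count blocks of size ≥ k; block sizes are [3, 2, 1].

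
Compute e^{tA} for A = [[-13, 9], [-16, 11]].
A has Jordan form J = [[-1, 1], [0, -1]] with A = PJP^{-1}, so e^{tA} = P e^{tJ} P^{-1}.

For a Jordan block J_k(λ), e^{tJ_k(λ)} = e^{λt} · (I + tN + t^2 N^2/2! + ... + t^{k-1} N^{k-1}/(k-1)!) where N is the nilpotent superdiagonal part.

Assembling the blocks and conjugating back gives the entries of e^{tA} as shown above.

e^{tA} = [[(1 - 12*t)*e^{-t}, 9*t*e^{-t}], [-16*t*e^{-t}, (12*t + 1)*e^{-t}]]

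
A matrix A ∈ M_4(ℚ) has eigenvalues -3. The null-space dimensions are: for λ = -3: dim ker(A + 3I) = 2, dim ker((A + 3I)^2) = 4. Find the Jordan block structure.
λ = -3: successive nullity increments [2, 2] count blocks of size ≥ k; block sizes are [2, 2].

Jordan blocks: (-3, 2), (-3, 2)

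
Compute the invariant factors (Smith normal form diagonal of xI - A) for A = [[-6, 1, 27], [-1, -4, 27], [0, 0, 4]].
(x - 4)(x + 5)^2

The Jordan structure of A has elementary divisors (x + 5)^2, (x - 4). Arranging the block sizes at each eigenvalue in decreasing order and taking row products gives the invariant factors.

Invariant factors (smallest first, each dividing the next): (x - 4)(x + 5)^2.

Check: the last factor (x - 4)(x + 5)^2 is the minimal polynomial, and the product (x - 4)(x + 5)^2 is the characteristic polynomial.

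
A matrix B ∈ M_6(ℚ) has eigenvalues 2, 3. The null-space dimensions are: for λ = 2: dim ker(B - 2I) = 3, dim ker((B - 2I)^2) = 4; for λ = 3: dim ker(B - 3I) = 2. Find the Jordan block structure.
λ = 2: successive nullity increments [3, 1] count blocks of size ≥ k; block sizes are [2, 1, 1].
λ = 3: successive nullity increments [2] count blocks of size ≥ k; block sizes are [1, 1].

Jordan blocks: (2, 2), (2, 1), (2, 1), (3, 1), (3, 1)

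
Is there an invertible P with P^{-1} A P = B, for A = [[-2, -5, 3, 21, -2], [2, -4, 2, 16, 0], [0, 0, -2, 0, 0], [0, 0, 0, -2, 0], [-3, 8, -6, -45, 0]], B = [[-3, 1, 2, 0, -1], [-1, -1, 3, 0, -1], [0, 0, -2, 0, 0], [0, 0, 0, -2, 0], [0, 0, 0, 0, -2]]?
Yes.

Two matrices over a field are similar if and only if they have the same invariant factors.

Both A and B have characteristic polynomial (x + 2)^5 and minimal polynomial (x + 2)^3. Computing further, both have invariant factors x + 2, x + 2, (x + 2)^3. Hence A and B are similar.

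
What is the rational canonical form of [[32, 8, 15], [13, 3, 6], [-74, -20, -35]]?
The invariant factors of A (the non-unit diagonal entries of the Smith normal form of xI - A over ℚ[x]) are (x - 1)^2(x + 2), each dividing the next. The characteristic polynomial is their product, (x - 1)^2(x + 2).

The rational canonical form is the block-diagonal matrix of companion matrices C(f_i):
R = [[0, 0, -2], [1, 0, 3], [0, 1, 0]].

R = [[0, 0, -2], [1, 0, 3], [0, 1, 0]]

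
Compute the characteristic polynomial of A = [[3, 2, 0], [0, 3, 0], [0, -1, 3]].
χ_A(x) = (x - 3)^3

xI - A = [[x - 3, -2, 0], [0, x - 3, 0], [0, 1, x - 3]].

Expanding det(xI - A) along the first row:
det(xI - A) = + (x - 3)·det([[x - 3, 0], [1, x - 3]]) - (-2)·det([[0, 0], [0, x - 3]]) + (0)·det([[0, x - 3], [0, 1]]).

Evaluating gives χ_A(x) = x^3 - 9x^2 + 27x - 27 = (x - 3)^3.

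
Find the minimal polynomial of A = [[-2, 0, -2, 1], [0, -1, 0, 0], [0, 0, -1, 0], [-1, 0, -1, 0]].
m_A(x) = (x + 1)^3

The characteristic polynomial factors as (x + 1)^4. The minimal polynomial is ∏(x - λ)^{k_λ} where k_λ is the size of the largest Jordan block at λ.

For λ = -1: rank(A + I) = 2, and the largest Jordan block has size 3 (the smallest k with rank((A + I)^k) = rank((A + I)^(k+1))).

So m_A(x) = (x + 1)^3.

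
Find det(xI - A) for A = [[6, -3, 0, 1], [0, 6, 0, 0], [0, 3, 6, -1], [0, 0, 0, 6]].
xI - A = [[x - 6, 3, 0, -1], [0, x - 6, 0, 0], [0, -3, x - 6, 1], [0, 0, 0, x - 6]].

Expanding det(xI - A) along the first row:
det(xI - A) = + (x - 6)·det([[x - 6, 0, 0], [-3, x - 6, 1], [0, 0, x - 6]]) - (3)·det([[0, 0, 0], [0, x - 6, 1], [0, 0, x - 6]]) + (0)·det([[0, x - 6, 0], [0, -3, 1], [0, 0, x - 6]]) - (-1)·det([[0, x - 6, 0], [0, -3, x - 6], [0, 0, 0]]).

Evaluating gives χ_A(x) = x^4 - 24x^3 + 216x^2 - 864x + 1296 = (x - 6)^4.

χ_A(x) = (x - 6)^4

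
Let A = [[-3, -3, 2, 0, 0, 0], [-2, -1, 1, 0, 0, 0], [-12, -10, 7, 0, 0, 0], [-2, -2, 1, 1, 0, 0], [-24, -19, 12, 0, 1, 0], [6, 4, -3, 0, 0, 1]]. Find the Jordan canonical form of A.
J = [[1, 1, 0, 0, 0, 0], [0, 1, 1, 0, 0, 0], [0, 0, 1, 0, 0, 0], [0, 0, 0, 1, 0, 0], [0, 0, 0, 0, 1, 0], [0, 0, 0, 0, 0, 1]]

The characteristic polynomial is det(xI - A) = (x - 1)^6, so the eigenvalues are 1 (algebraic multiplicity 6).

For λ = 1: rank(A - I) = 2, rank((A - I)^2) = 1, rank((A - I)^3) = 0. The eigenspace has dimension 6 - 2 = 4, so there are 4 Jordan blocks; the rank sequence gives block sizes [3, 1, 1, 1].

Assembling the blocks gives the Jordan form J above.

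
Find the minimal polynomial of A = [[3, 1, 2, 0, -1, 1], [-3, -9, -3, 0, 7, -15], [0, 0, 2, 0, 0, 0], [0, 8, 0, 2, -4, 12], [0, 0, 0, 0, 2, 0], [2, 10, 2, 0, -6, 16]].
The characteristic polynomial factors as (x - 6)(x - 2)^5. The minimal polynomial is ∏(x - λ)^{k_λ} where k_λ is the size of the largest Jordan block at λ.

For λ = 2: rank(A - 2I) = 3, and the largest Jordan block has size 3 (the smallest k with rank((A - 2I)^k) = rank((A - 2I)^(k+1))).
For λ = 6: rank(A - 6I) = 5, and the largest Jordan block has size 1 (the smallest k with rank((A - 6I)^k) = rank((A - 6I)^(k+1))).

So m_A(x) = (x - 6)(x - 2)^3.

m_A(x) = (x - 6)(x - 2)^3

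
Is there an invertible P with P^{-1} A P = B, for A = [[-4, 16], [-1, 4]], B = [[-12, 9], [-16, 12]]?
Yes.

Two matrices over a field are similar if and only if they have the same invariant factors.

Both A and B have characteristic polynomial x^2 and minimal polynomial x^2. Computing further, both have invariant factors x^2. Hence A and B are similar.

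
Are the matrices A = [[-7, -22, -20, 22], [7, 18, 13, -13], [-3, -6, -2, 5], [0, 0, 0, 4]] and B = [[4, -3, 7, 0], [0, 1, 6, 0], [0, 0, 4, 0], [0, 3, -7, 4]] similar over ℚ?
No.

Both have characteristic polynomial (x - 4)^3(x - 1), but the minimal polynomial of A is (x - 4)^3(x - 1) while the minimal polynomial of B is (x - 4)^2(x - 1). The minimal polynomial is a similarity invariant, so A and B are not similar.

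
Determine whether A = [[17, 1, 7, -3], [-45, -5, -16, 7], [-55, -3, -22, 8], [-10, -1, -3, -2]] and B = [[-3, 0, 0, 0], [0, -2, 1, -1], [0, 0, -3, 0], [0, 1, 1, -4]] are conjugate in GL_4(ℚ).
No.

Both have characteristic polynomial (x + 3)^4 and minimal polynomial (x + 3)^2. But rank(A + 3I) = 2 for A while rank(B + 3I) = 1 for B, so the number of Jordan blocks at λ = -3 differs. A and B are not similar.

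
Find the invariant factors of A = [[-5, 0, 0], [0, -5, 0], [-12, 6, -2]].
The Jordan structure of A has elementary divisors (x + 5), (x + 5), (x + 2). Arranging the block sizes at each eigenvalue in decreasing order and taking row products gives the invariant factors.

Invariant factors (smallest first, each dividing the next): x + 5, (x + 2)(x + 5).

Check: the last factor (x + 2)(x + 5) is the minimal polynomial, and the product (x + 2)(x + 5)^2 is the characteristic polynomial.

x + 5, (x + 2)(x + 5)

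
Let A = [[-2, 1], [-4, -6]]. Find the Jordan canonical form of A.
J = [[-4, 1], [0, -4]]

The characteristic polynomial is det(xI - A) = (x + 4)^2, so the eigenvalues are -4 (algebraic multiplicity 2).

For λ = -4: rank(A + 4I) = 1, rank((A + 4I)^2) = 0. The eigenspace has dimension 2 - 1 = 1, so there is 1 Jordan block; the rank sequence gives block sizes [2].

Assembling the blocks gives the Jordan form J above.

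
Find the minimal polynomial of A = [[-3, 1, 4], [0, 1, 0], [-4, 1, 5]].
The characteristic polynomial factors as (x - 1)^3. The minimal polynomial is ∏(x - λ)^{k_λ} where k_λ is the size of the largest Jordan block at λ.

For λ = 1: rank(A - I) = 1, and the largest Jordan block has size 2 (the smallest k with rank((A - I)^k) = rank((A - I)^(k+1))).

So m_A(x) = (x - 1)^2.

m_A(x) = (x - 1)^2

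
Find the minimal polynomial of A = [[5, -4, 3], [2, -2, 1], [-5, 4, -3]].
The characteristic polynomial factors as x^3. The minimal polynomial is ∏(x - λ)^{k_λ} where k_λ is the size of the largest Jordan block at λ.

For λ = 0: rank(A) = 2, and the largest Jordan block has size 3 (the smallest k with rank(A^k) = rank(A^(k+1))).

So m_A(x) = x^3.

m_A(x) = x^3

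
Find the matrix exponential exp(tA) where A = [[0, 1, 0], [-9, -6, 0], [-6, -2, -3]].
e^{tA} = [[(3*t + 1)*e^{-3*t}, t*e^{-3*t}, 0], [-9*t*e^{-3*t}, (1 - 3*t)*e^{-3*t}, 0], [-6*t*e^{-3*t}, -2*t*e^{-3*t}, e^{-3*t}]]

A has Jordan form J = [[-3, 1, 0], [0, -3, 0], [0, 0, -3]] with A = PJP^{-1}, so e^{tA} = P e^{tJ} P^{-1}.

For a Jordan block J_k(λ), e^{tJ_k(λ)} = e^{λt} · (I + tN + t^2 N^2/2! + ... + t^{k-1} N^{k-1}/(k-1)!) where N is the nilpotent superdiagonal part.

Assembling the blocks and conjugating back gives the entries of e^{tA} as shown above.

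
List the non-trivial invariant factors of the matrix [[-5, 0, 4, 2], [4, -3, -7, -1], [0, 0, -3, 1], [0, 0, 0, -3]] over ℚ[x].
(x + 3)^3(x + 5)

The Jordan structure of A has elementary divisors (x + 5), (x + 3)^3. Arranging the block sizes at each eigenvalue in decreasing order and taking row products gives the invariant factors.

Invariant factors (smallest first, each dividing the next): (x + 3)^3(x + 5).

Check: the last factor (x + 3)^3(x + 5) is the minimal polynomial, and the product (x + 3)^3(x + 5) is the characteristic polynomial.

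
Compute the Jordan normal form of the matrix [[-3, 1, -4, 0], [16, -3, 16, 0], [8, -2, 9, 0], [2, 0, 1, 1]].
The characteristic polynomial is det(xI - A) = (x - 1)^4, so the eigenvalues are 1 (algebraic multiplicity 4).

For λ = 1: rank(A - I) = 2, rank((A - I)^2) = 0. The eigenspace has dimension 4 - 2 = 2, so there are 2 Jordan blocks; the rank sequence gives block sizes [2, 2].

Assembling the blocks gives the Jordan form J above.

J = [[1, 1, 0, 0], [0, 1, 0, 0], [0, 0, 1, 1], [0, 0, 0, 1]]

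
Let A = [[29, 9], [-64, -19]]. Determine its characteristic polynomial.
xI - A = [[x - 29, -9], [64, x + 19]].

Expanding det(xI - A) along the first row:
det(xI - A) = + (x - 29)·det([[x + 19]]) - (-9)·det([[64]]).

Evaluating gives χ_A(x) = x^2 - 10x + 25 = (x - 5)^2.

χ_A(x) = (x - 5)^2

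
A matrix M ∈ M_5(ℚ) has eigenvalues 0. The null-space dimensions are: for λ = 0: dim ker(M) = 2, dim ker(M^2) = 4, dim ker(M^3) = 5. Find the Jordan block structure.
Jordan blocks: (0, 3), (0, 2)

λ = 0: successive nullity increments [2, 2, 1] count blocks of size ≥ k; block sizes are [3, 2].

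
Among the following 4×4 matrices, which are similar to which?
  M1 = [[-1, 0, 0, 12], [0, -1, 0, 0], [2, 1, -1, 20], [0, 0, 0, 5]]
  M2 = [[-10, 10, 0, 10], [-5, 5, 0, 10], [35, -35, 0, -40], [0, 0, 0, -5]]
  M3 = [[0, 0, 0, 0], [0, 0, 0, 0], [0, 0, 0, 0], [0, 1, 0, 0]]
Characteristic polynomials: χ_{M1} = (x - 5)(x + 1)^3, χ_{M2} = x^2(x + 5)^2, χ_{M3} = x^4.

{M1}: invariant factors x + 1, (x - 5)(x + 1)^2.

{M2}: invariant factors x(x + 5), x(x + 5).

{M3}: invariant factors x, x, x^2.

Matrices are similar if and only if their invariant-factor lists agree; the partition into similarity classes is {M1}, {M2}, {M3}.

3 classes: {M1}, {M2}, {M3}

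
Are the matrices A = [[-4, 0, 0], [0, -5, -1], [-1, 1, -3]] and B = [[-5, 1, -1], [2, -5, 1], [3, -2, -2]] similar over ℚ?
Two matrices over a field are similar if and only if they have the same invariant factors.

Both A and B have characteristic polynomial (x + 4)^3 and minimal polynomial (x + 4)^3. Computing further, both have invariant factors (x + 4)^3. Hence A and B are similar.

Yes.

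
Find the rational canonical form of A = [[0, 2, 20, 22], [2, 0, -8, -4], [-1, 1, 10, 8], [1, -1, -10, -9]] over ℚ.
R = [[2, 0, 0, 0], [0, 0, 0, -8], [0, 1, 0, 10], [0, 0, 1, -1]]

The invariant factors of A (the non-unit diagonal entries of the Smith normal form of xI - A over ℚ[x]) are x - 2, (x - 2)(x - 1)(x + 4), each dividing the next. The characteristic polynomial is their product, (x - 2)^2(x - 1)(x + 4).

The rational canonical form is the block-diagonal matrix of companion matrices C(f_i):
R = [[2, 0, 0, 0], [0, 0, 0, -8], [0, 1, 0, 10], [0, 0, 1, -1]].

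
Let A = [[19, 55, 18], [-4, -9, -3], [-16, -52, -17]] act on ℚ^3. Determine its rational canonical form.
R = [[0, 0, -5], [1, 0, -11], [0, 1, -7]]

The invariant factors of A (the non-unit diagonal entries of the Smith normal form of xI - A over ℚ[x]) are (x + 1)^2(x + 5), each dividing the next. The characteristic polynomial is their product, (x + 1)^2(x + 5).

The rational canonical form is the block-diagonal matrix of companion matrices C(f_i):
R = [[0, 0, -5], [1, 0, -11], [0, 1, -7]].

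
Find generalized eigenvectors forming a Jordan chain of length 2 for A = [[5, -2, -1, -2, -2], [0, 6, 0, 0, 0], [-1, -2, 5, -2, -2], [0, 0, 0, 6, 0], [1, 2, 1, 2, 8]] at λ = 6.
v_1 = [[0, 1, -1, 0, -1]]^T, v_2 = [[1, 0, 1, 0, -1]]^T

We seek v_1 ∈ ker((A - 6I)^2) \ ker(A - 6I), then set v_{i+1} = (A - 6I) v_i.

One such chain is v_1 = [[0, 1, -1, 0, -1]]^T, v_2 = [[1, 0, 1, 0, -1]]^T. Check: (A - 6I) v_2 = [[0, 0, 0, 0, 0]]^T = 0.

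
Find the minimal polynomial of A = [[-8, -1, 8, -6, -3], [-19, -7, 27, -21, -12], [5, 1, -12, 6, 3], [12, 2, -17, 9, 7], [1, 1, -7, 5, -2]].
m_A(x) = (x + 4)^3

The characteristic polynomial factors as (x + 4)^5. The minimal polynomial is ∏(x - λ)^{k_λ} where k_λ is the size of the largest Jordan block at λ.

For λ = -4: rank(A + 4I) = 3, and the largest Jordan block has size 3 (the smallest k with rank((A + 4I)^k) = rank((A + 4I)^(k+1))).

So m_A(x) = (x + 4)^3.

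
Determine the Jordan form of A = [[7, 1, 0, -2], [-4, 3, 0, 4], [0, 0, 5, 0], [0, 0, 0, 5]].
The characteristic polynomial is det(xI - A) = (x - 5)^4, so the eigenvalues are 5 (algebraic multiplicity 4).

For λ = 5: rank(A - 5I) = 1, rank((A - 5I)^2) = 0. The eigenspace has dimension 4 - 1 = 3, so there are 3 Jordan blocks; the rank sequence gives block sizes [2, 1, 1].

Assembling the blocks gives the Jordan form J above.

J = [[5, 1, 0, 0], [0, 5, 0, 0], [0, 0, 5, 0], [0, 0, 0, 5]]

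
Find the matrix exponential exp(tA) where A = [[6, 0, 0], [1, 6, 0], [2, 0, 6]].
A has Jordan form J = [[6, 1, 0], [0, 6, 0], [0, 0, 6]] with A = PJP^{-1}, so e^{tA} = P e^{tJ} P^{-1}.

For a Jordan block J_k(λ), e^{tJ_k(λ)} = e^{λt} · (I + tN + t^2 N^2/2! + ... + t^{k-1} N^{k-1}/(k-1)!) where N is the nilpotent superdiagonal part.

Assembling the blocks and conjugating back gives the entries of e^{tA} as shown above.

e^{tA} = [[e^{6*t}, 0, 0], [t*e^{6*t}, e^{6*t}, 0], [2*t*e^{6*t}, 0, e^{6*t}]]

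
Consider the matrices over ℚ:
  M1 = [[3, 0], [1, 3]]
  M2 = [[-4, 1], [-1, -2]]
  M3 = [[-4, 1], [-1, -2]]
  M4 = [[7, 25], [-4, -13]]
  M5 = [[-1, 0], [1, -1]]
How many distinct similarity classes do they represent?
Characteristic polynomials: χ_{M1} = (x - 3)^2, χ_{M2} = (x + 3)^2, χ_{M3} = (x + 3)^2, χ_{M4} = (x + 3)^2, χ_{M5} = (x + 1)^2.

{M1}: invariant factors (x - 3)^2.

{M2, M3, M4}: invariant factors (x + 3)^2.

{M5}: invariant factors (x + 1)^2.

Matrices are similar if and only if their invariant-factor lists agree; the partition into similarity classes is {M1}, {M2, M3, M4}, {M5}.

3 classes: {M1}, {M2, M3, M4}, {M5}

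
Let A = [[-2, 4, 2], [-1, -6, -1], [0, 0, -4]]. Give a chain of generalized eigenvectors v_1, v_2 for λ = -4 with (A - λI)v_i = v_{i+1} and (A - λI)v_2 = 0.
We seek v_1 ∈ ker((A + 4I)^2) \ ker(A + 4I), then set v_{i+1} = (A + 4I) v_i.

One such chain is v_1 = [[-1, 1, 0]]^T, v_2 = [[2, -1, 0]]^T. Check: (A + 4I) v_2 = [[0, 0, 0]]^T = 0.

v_1 = [[-1, 1, 0]]^T, v_2 = [[2, -1, 0]]^T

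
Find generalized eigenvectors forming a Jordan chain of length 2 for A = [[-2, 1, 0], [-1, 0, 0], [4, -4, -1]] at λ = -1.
We seek v_1 ∈ ker((A + I)^2) \ ker(A + I), then set v_{i+1} = (A + I) v_i.

One such chain is v_1 = [[0, 1, -3]]^T, v_2 = [[1, 1, -4]]^T. Check: (A + I) v_2 = [[0, 0, 0]]^T = 0.

v_1 = [[0, 1, -3]]^T, v_2 = [[1, 1, -4]]^T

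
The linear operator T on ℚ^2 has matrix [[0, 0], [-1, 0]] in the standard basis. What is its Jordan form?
The characteristic polynomial is det(xI - A) = x^2, so the eigenvalues are 0 (algebraic multiplicity 2).

For λ = 0: rank(A) = 1, rank(A^2) = 0. The eigenspace has dimension 2 - 1 = 1, so there is 1 Jordan block; the rank sequence gives block sizes [2].

Assembling the blocks gives the Jordan form J above.

J = [[0, 1], [0, 0]]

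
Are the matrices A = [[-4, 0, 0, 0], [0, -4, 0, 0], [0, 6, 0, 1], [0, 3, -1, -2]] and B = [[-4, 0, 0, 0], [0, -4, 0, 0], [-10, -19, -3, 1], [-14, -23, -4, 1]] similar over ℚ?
Two matrices over a field are similar if and only if they have the same invariant factors.

Both A and B have characteristic polynomial (x + 1)^2(x + 4)^2 and minimal polynomial (x + 1)^2(x + 4). Computing further, both have invariant factors x + 4, (x + 1)^2(x + 4). Hence A and B are similar.

Yes.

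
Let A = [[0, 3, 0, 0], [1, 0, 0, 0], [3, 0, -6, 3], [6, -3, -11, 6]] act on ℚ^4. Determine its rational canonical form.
R = [[0, 3, 0, 0], [1, 0, 0, 0], [0, 0, 0, 3], [0, 0, 1, 0]]

The invariant factors of A (the non-unit diagonal entries of the Smith normal form of xI - A over ℚ[x]) are x^2 - 3, x^2 - 3, each dividing the next. The characteristic polynomial is their product, (x^2 - 3)^2.

The rational canonical form is the block-diagonal matrix of companion matrices C(f_i):
R = [[0, 3, 0, 0], [1, 0, 0, 0], [0, 0, 0, 3], [0, 0, 1, 0]].

Note the characteristic polynomial does not split into linear factors over ℚ, so A has no Jordan form over ℚ; the rational canonical form exists over any field.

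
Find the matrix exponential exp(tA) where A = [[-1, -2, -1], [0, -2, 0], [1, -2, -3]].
A has Jordan form J = [[-2, 1, 0], [0, -2, 0], [0, 0, -2]] with A = PJP^{-1}, so e^{tA} = P e^{tJ} P^{-1}.

For a Jordan block J_k(λ), e^{tJ_k(λ)} = e^{λt} · (I + tN + t^2 N^2/2! + ... + t^{k-1} N^{k-1}/(k-1)!) where N is the nilpotent superdiagonal part.

Assembling the blocks and conjugating back gives the entries of e^{tA} as shown above.

e^{tA} = [[(t + 1)*e^{-2*t}, -2*t*e^{-2*t}, -t*e^{-2*t}], [0, e^{-2*t}, 0], [t*e^{-2*t}, -2*t*e^{-2*t}, (1 - t)*e^{-2*t}]]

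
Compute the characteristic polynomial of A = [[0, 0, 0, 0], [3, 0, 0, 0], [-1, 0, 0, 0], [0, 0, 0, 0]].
xI - A = [[x, 0, 0, 0], [-3, x, 0, 0], [1, 0, x, 0], [0, 0, 0, x]].

Expanding det(xI - A) along the first row:
det(xI - A) = + (x)·det([[x, 0, 0], [0, x, 0], [0, 0, x]]) - (0)·det([[-3, 0, 0], [1, x, 0], [0, 0, x]]) + (0)·det([[-3, x, 0], [1, 0, 0], [0, 0, x]]) - (0)·det([[-3, x, 0], [1, 0, x], [0, 0, 0]]).

Evaluating gives χ_A(x) = x^4.

χ_A(x) = x^4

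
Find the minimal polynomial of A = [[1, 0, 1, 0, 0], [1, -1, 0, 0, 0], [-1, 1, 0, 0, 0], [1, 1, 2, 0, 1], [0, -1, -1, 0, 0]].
m_A(x) = x^3

The characteristic polynomial factors as x^5. The minimal polynomial is ∏(x - λ)^{k_λ} where k_λ is the size of the largest Jordan block at λ.

For λ = 0: rank(A) = 3, and the largest Jordan block has size 3 (the smallest k with rank(A^k) = rank(A^(k+1))).

So m_A(x) = x^3.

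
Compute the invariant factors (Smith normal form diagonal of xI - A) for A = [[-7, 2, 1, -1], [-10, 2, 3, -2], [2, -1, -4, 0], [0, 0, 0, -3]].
The Jordan structure of A has elementary divisors (x + 3)^3, (x + 3). Arranging the block sizes at each eigenvalue in decreasing order and taking row products gives the invariant factors.

Invariant factors (smallest first, each dividing the next): x + 3, (x + 3)^3.

Check: the last factor (x + 3)^3 is the minimal polynomial, and the product (x + 3)^4 is the characteristic polynomial.

x + 3, (x + 3)^3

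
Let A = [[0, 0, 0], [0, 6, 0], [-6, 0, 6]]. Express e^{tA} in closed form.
e^{tA} = [[1, 0, 0], [0, e^{6*t}, 0], [1 - e^{6*t}, 0, e^{6*t}]]

A has Jordan form J = [[0, 0, 0], [0, 6, 0], [0, 0, 6]] with A = PJP^{-1}, so e^{tA} = P e^{tJ} P^{-1}.

For a Jordan block J_k(λ), e^{tJ_k(λ)} = e^{λt} · (I + tN + t^2 N^2/2! + ... + t^{k-1} N^{k-1}/(k-1)!) where N is the nilpotent superdiagonal part.

Assembling the blocks and conjugating back gives the entries of e^{tA} as shown above.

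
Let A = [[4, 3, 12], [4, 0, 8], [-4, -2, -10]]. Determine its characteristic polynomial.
xI - A = [[x - 4, -3, -12], [-4, x, -8], [4, 2, x + 10]].

Expanding det(xI - A) along the first row:
det(xI - A) = + (x - 4)·det([[x, -8], [2, x + 10]]) - (-3)·det([[-4, -8], [4, x + 10]]) + (-12)·det([[-4, x], [4, 2]]).

Evaluating gives χ_A(x) = x^3 + 6x^2 + 12x + 8 = (x + 2)^3.

χ_A(x) = (x + 2)^3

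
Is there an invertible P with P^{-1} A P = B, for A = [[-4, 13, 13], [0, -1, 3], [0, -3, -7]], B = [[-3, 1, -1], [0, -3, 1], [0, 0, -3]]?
trace(A) = -12 but trace(B) = -9. The trace is a similarity invariant, so A and B are not similar.

No.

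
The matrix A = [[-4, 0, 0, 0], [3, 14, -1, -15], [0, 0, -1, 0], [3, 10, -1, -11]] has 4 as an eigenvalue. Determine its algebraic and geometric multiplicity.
algebraic multiplicity 1, geometric multiplicity 1

The characteristic polynomial is (x - 4)(x + 1)^2(x + 4), so the factor x - 4 appears with exponent 1: the algebraic multiplicity is 1.

rank(A - 4I) = 3, so the eigenspace has dimension 4 - 3 = 1: the geometric multiplicity is 1.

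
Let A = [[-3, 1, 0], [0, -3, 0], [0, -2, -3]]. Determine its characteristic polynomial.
χ_A(x) = (x + 3)^3

xI - A = [[x + 3, -1, 0], [0, x + 3, 0], [0, 2, x + 3]].

Expanding det(xI - A) along the first row:
det(xI - A) = + (x + 3)·det([[x + 3, 0], [2, x + 3]]) - (-1)·det([[0, 0], [0, x + 3]]) + (0)·det([[0, x + 3], [0, 2]]).

Evaluating gives χ_A(x) = x^3 + 9x^2 + 27x + 27 = (x + 3)^3.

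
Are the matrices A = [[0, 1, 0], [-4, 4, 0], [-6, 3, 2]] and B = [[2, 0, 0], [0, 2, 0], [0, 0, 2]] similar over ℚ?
Both have characteristic polynomial (x - 2)^3, but the minimal polynomial of A is (x - 2)^2 while the minimal polynomial of B is x - 2. The minimal polynomial is a similarity invariant, so A and B are not similar.

No.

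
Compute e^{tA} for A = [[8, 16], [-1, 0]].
e^{tA} = [[(4*t + 1)*e^{4*t}, 16*t*e^{4*t}], [-t*e^{4*t}, (1 - 4*t)*e^{4*t}]]

A has Jordan form J = [[4, 1], [0, 4]] with A = PJP^{-1}, so e^{tA} = P e^{tJ} P^{-1}.

For a Jordan block J_k(λ), e^{tJ_k(λ)} = e^{λt} · (I + tN + t^2 N^2/2! + ... + t^{k-1} N^{k-1}/(k-1)!) where N is the nilpotent superdiagonal part.

Assembling the blocks and conjugating back gives the entries of e^{tA} as shown above.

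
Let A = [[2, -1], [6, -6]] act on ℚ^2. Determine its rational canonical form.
R = [[0, 6], [1, -4]]

The invariant factors of A (the non-unit diagonal entries of the Smith normal form of xI - A over ℚ[x]) are x^2 + 4x - 6, each dividing the next. The characteristic polynomial is their product, x^2 + 4x - 6.

The rational canonical form is the block-diagonal matrix of companion matrices C(f_i):
R = [[0, 6], [1, -4]].

Note the characteristic polynomial does not split into linear factors over ℚ, so A has no Jordan form over ℚ; the rational canonical form exists over any field.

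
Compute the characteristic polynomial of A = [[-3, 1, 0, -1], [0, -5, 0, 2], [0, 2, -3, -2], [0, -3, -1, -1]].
χ_A(x) = (x + 3)^4

xI - A = [[x + 3, -1, 0, 1], [0, x + 5, 0, -2], [0, -2, x + 3, 2], [0, 3, 1, x + 1]].

Expanding det(xI - A) along the first row:
det(xI - A) = + (x + 3)·det([[x + 5, 0, -2], [-2, x + 3, 2], [3, 1, x + 1]]) - (-1)·det([[0, 0, -2], [0, x + 3, 2], [0, 1, x + 1]]) + (0)·det([[0, x + 5, -2], [0, -2, 2], [0, 3, x + 1]]) - (1)·det([[0, x + 5, 0], [0, -2, x + 3], [0, 3, 1]]).

Evaluating gives χ_A(x) = x^4 + 12x^3 + 54x^2 + 108x + 81 = (x + 3)^4.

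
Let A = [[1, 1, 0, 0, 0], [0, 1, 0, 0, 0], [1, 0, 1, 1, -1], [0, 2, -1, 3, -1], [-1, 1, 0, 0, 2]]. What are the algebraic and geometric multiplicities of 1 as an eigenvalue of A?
The characteristic polynomial is (x - 2)^3(x - 1)^2, so the factor x - 1 appears with exponent 2: the algebraic multiplicity is 2.

rank(A - I) = 4, so the eigenspace has dimension 5 - 4 = 1: the geometric multiplicity is 1.

Since 1 < 2, A is not diagonalizable.

algebraic multiplicity 2, geometric multiplicity 1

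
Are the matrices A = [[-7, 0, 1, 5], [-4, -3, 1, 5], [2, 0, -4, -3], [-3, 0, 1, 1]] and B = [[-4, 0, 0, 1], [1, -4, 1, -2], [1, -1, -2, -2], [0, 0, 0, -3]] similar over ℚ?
Yes.

Two matrices over a field are similar if and only if they have the same invariant factors.

Both A and B have characteristic polynomial (x + 3)^3(x + 4) and minimal polynomial (x + 3)^2(x + 4). Computing further, both have invariant factors x + 3, (x + 3)^2(x + 4). Hence A and B are similar.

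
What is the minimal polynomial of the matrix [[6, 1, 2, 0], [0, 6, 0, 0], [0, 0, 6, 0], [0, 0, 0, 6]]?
The characteristic polynomial factors as (x - 6)^4. The minimal polynomial is ∏(x - λ)^{k_λ} where k_λ is the size of the largest Jordan block at λ.

For λ = 6: rank(A - 6I) = 1, and the largest Jordan block has size 2 (the smallest k with rank((A - 6I)^k) = rank((A - 6I)^(k+1))).

So m_A(x) = (x - 6)^2.

m_A(x) = (x - 6)^2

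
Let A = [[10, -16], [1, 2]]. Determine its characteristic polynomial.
xI - A = [[x - 10, 16], [-1, x - 2]].

Expanding det(xI - A) along the first row:
det(xI - A) = + (x - 10)·det([[x - 2]]) - (16)·det([[-1]]).

Evaluating gives χ_A(x) = x^2 - 12x + 36 = (x - 6)^2.

χ_A(x) = (x - 6)^2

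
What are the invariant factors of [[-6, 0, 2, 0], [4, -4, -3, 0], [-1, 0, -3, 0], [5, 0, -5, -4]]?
The Jordan structure of A has elementary divisors (x + 5), (x + 4)^2, (x + 4). Arranging the block sizes at each eigenvalue in decreasing order and taking row products gives the invariant factors.

Invariant factors (smallest first, each dividing the next): x + 4, (x + 4)^2(x + 5).

Check: the last factor (x + 4)^2(x + 5) is the minimal polynomial, and the product (x + 4)^3(x + 5) is the characteristic polynomial.

x + 4, (x + 4)^2(x + 5)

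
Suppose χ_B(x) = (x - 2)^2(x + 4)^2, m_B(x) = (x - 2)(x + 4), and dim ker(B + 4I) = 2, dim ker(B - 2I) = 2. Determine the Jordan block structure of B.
Jordan blocks: (-4, 1), (-4, 1), (2, 1), (2, 1)

λ = -4: algebraic multiplicity 2 (exponent in χ_B), largest block size 1 (exponent in m_B), 2 blocks (geometric multiplicity). These force block sizes [1, 1].
λ = 2: algebraic multiplicity 2 (exponent in χ_B), largest block size 1 (exponent in m_B), 2 blocks (geometric multiplicity). These force block sizes [1, 1].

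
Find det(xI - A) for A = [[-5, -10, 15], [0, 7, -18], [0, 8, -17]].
xI - A = [[x + 5, 10, -15], [0, x - 7, 18], [0, -8, x + 17]].

Expanding det(xI - A) along the first row:
det(xI - A) = + (x + 5)·det([[x - 7, 18], [-8, x + 17]]) - (10)·det([[0, 18], [0, x + 17]]) + (-15)·det([[0, x - 7], [0, -8]]).

Evaluating gives χ_A(x) = x^3 + 15x^2 + 75x + 125 = (x + 5)^3.

χ_A(x) = (x + 5)^3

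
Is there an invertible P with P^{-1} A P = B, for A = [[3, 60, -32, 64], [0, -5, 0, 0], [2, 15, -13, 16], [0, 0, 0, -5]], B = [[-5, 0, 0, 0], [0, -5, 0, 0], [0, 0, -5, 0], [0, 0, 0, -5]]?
Both have characteristic polynomial (x + 5)^4, but the minimal polynomial of A is (x + 5)^2 while the minimal polynomial of B is x + 5. The minimal polynomial is a similarity invariant, so A and B are not similar.

No.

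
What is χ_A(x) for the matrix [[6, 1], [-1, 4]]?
xI - A = [[x - 6, -1], [1, x - 4]].

Expanding det(xI - A) along the first row:
det(xI - A) = + (x - 6)·det([[x - 4]]) - (-1)·det([[1]]).

Evaluating gives χ_A(x) = x^2 - 10x + 25 = (x - 5)^2.

χ_A(x) = (x - 5)^2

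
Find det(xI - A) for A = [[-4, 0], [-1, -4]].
χ_A(x) = (x + 4)^2

xI - A = [[x + 4, 0], [1, x + 4]].

Expanding det(xI - A) along the first row:
det(xI - A) = + (x + 4)·det([[x + 4]]) - (0)·det([[1]]).

Evaluating gives χ_A(x) = x^2 + 8x + 16 = (x + 4)^2.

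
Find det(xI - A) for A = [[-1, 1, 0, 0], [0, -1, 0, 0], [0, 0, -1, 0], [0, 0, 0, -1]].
xI - A = [[x + 1, -1, 0, 0], [0, x + 1, 0, 0], [0, 0, x + 1, 0], [0, 0, 0, x + 1]].

Expanding det(xI - A) along the first row:
det(xI - A) = + (x + 1)·det([[x + 1, 0, 0], [0, x + 1, 0], [0, 0, x + 1]]) - (-1)·det([[0, 0, 0], [0, x + 1, 0], [0, 0, x + 1]]) + (0)·det([[0, x + 1, 0], [0, 0, 0], [0, 0, x + 1]]) - (0)·det([[0, x + 1, 0], [0, 0, x + 1], [0, 0, 0]]).

Evaluating gives χ_A(x) = x^4 + 4x^3 + 6x^2 + 4x + 1 = (x + 1)^4.

χ_A(x) = (x + 1)^4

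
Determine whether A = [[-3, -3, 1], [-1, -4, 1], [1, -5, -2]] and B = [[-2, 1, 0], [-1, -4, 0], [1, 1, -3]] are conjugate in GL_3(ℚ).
Both have characteristic polynomial (x + 3)^3, but the minimal polynomial of A is (x + 3)^3 while the minimal polynomial of B is (x + 3)^2. The minimal polynomial is a similarity invariant, so A and B are not similar.

No.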